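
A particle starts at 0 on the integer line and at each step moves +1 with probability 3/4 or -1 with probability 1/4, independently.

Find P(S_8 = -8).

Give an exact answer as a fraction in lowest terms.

Answer: 1/65536

Derivation:
To reach position -8 after 8 steps: need 0 steps of +1 and 8 steps of -1.
Number of such sequences: C(8,0) = 1
Each has probability (3/4)^0 · (1/4)^8 = 1/65536
P = 1 · 1/65536 = 1/65536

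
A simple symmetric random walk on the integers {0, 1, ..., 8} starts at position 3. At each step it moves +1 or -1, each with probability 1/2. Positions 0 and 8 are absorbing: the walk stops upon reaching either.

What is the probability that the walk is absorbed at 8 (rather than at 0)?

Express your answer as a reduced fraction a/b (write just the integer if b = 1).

Answer: 3/8

Derivation:
Symmetric walk (p = 1/2): the harmonic-function argument gives P(hit 8 before 0 | start at 3) = a/N.
P = 3/8 = 3/8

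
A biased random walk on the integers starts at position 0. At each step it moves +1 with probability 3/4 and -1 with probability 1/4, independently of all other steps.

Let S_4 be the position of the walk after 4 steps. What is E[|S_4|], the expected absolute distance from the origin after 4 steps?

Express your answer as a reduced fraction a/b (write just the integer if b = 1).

Answer: 71/32

Derivation:
S_4 takes values m ≡ 0 (mod 2) with |m| ≤ 4; P(S_4=m) = C(4,(4+m)/2) · (3/4)^((4+m)/2) · (1/4)^((4-m)/2).
Distribution: P(S=-4)=1/256, P(S=-2)=3/64, P(S=0)=27/128, P(S=2)=27/64, P(S=4)=81/256
E[|S_4|] = Σ_m |m|·P(S_4=m) = 71/32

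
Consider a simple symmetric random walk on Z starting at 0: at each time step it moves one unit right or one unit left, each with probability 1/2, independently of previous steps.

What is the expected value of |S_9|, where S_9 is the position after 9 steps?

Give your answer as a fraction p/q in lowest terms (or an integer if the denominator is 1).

S_9 takes values m ≡ 1 (mod 2) with |m| ≤ 9; P(S_9=m) = C(9,(9+m)/2)/2^9.
Total paths: 2^9 = 512
Distribution: P(S=-9)=1/512, P(S=-7)=9/512, P(S=-5)=36/512, P(S=-3)=84/512, P(S=-1)=126/512, P(S=1)=126/512, P(S=3)=84/512, P(S=5)=36/512, P(S=7)=9/512, P(S=9)=1/512
E[|S_9|] = Σ_m |m|·P(S_9=m) = 1260/512 = 315/128

Answer: 315/128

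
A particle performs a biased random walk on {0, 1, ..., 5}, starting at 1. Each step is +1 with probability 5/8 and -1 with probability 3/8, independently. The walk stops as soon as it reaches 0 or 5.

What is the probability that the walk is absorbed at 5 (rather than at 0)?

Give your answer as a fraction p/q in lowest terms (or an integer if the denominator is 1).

Answer: 625/1441

Derivation:
Biased walk: p = 5/8, q = 3/8, r = q/p = 3/5
Gambler's ruin: P(hit 5 before 0 | start at 1) = (1 - r^a)/(1 - r^N)
r^1 = 3/5; r^5 = 243/3125
P = (1 - 3/5) / (1 - 243/3125) = 2/5 / 2882/3125 = 625/1441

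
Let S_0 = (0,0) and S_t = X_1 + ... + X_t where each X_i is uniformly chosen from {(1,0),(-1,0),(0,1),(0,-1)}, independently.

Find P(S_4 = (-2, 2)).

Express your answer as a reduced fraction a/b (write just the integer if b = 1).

Let h be the number of horizontal steps (so 4-h are vertical). To end at (-2,2) need (h-2)/2 right-steps and ((4-h)+2)/2 up-steps.
Sum over h with 2 ≤ h ≤ 2, h ≡ 0 (mod 2), 4-h ≡ 0 (mod 2):
h=2: C(4,2)·C(2,0)·C(2,2) = 6·1·1 = 6
Total favorable: 6
Total paths: 4^4 = 256
P = 6/256 = 3/128

Answer: 3/128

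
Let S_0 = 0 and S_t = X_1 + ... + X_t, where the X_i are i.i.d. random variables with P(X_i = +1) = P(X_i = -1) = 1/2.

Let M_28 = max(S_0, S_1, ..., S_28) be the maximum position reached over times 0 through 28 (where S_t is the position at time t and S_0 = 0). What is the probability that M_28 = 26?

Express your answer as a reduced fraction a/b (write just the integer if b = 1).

Let M_28 = max(S_0,...,S_28). Use the reflection principle: for j ≥ 1, #{paths with M_28 ≥ j} = #{S_28 ≥ j} + #{S_28 ≥ j+1}.
By reflection, #{M_28 ≥ 26} = #{S_28 ≥ 26} + #{S_28 ≥ 27} = 29 + 1 = 30.
#{M_28 ≥ 27} = #{S_28 ≥ 27} + #{S_28 ≥ 28} = 1 + 1 = 2.
#{M_28 = 26} = 30 - 2 = 28.
P(M_28 = 26) = 28/268435456 = 7/67108864

Answer: 7/67108864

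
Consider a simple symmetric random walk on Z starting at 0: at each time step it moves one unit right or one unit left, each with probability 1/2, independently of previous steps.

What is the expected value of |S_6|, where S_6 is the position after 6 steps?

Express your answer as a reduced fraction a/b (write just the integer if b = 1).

S_6 takes values m ≡ 0 (mod 2) with |m| ≤ 6; P(S_6=m) = C(6,(6+m)/2)/2^6.
Total paths: 2^6 = 64
Distribution: P(S=-6)=1/64, P(S=-4)=6/64, P(S=-2)=15/64, P(S=0)=20/64, P(S=2)=15/64, P(S=4)=6/64, P(S=6)=1/64
E[|S_6|] = Σ_m |m|·P(S_6=m) = 120/64 = 15/8

Answer: 15/8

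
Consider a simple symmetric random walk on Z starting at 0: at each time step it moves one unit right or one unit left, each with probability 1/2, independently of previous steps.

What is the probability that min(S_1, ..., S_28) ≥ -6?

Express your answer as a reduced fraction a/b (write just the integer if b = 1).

Answer: 109396395/134217728

Derivation:
Let f(t,s) = #length-t paths at position s with S_1..S_t all ≥ -6.
f(t,s) = f(t-1,s-1) + f(t-1,s+1) for s ≥ -6; f(t,s) = 0 for s < -6.
t=0: f(0,0)=1
t=1: f(1,-1)=1 f(1,1)=1
t=2: f(2,-2)=1 f(2,0)=2 f(2,2)=1
t=3: f(3,-3)=1 f(3,-1)=3 f(3,1)=3 f(3,3)=1
t=4: f(4,-4)=1 f(4,-2)=4 f(4,0)=6 f(4,2)=4 f(4,4)=1
t=5: f(5,-5)=1 f(5,-3)=5 f(5,-1)=10 f(5,1)=10 f(5,3)=5 f(5,5)=1
t=6: f(6,-6)=1 f(6,-4)=6 f(6,-2)=15 f(6,0)=20 f(6,2)=15 f(6,4)=6 f(6,6)=1
t=7: f(7,-5)=7 f(7,-3)=21 f(7,-1)=35 f(7,1)=35 f(7,3)=21 f(7,5)=7 f(7,7)=1
t=8: f(8,-6)=7 f(8,-4)=28 f(8,-2)=56 f(8,0)=70 f(8,2)=56 f(8,4)=28 f(8,6)=8 f(8,8)=1
t=9: f(9,-5)=35 f(9,-3)=84 f(9,-1)=126 f(9,1)=126 f(9,3)=84 f(9,5)=36 f(9,7)=9 f(9,9)=1
t=10: f(10,-6)=35 f(10,-4)=119 f(10,-2)=210 f(10,0)=252 f(10,2)=210 f(10,4)=120 f(10,6)=45 f(10,8)=10 f(10,10)=1
t=11: f(11,-5)=154 f(11,-3)=329 f(11,-1)=462 f(11,1)=462 f(11,3)=330 f(11,5)=165 f(11,7)=55 f(11,9)=11 f(11,11)=1
t=12: f(12,-6)=154 f(12,-4)=483 f(12,-2)=791 f(12,0)=924 f(12,2)=792 f(12,4)=495 f(12,6)=220 f(12,8)=66 f(12,10)=12 f(12,12)=1
t=13: f(13,-5)=637 f(13,-3)=1274 f(13,-1)=1715 f(13,1)=1716 f(13,3)=1287 f(13,5)=715 f(13,7)=286 f(13,9)=78 f(13,11)=13 f(13,13)=1
t=14: f(14,-6)=637 f(14,-4)=1911 f(14,-2)=2989 f(14,0)=3431 f(14,2)=3003 f(14,4)=2002 f(14,6)=1001 f(14,8)=364 f(14,10)=91 f(14,12)=14 f(14,14)=1
t=15: f(15,-5)=2548 f(15,-3)=4900 f(15,-1)=6420 f(15,1)=6434 f(15,3)=5005 f(15,5)=3003 f(15,7)=1365 f(15,9)=455 f(15,11)=105 f(15,13)=15 f(15,15)=1
t=16: f(16,-6)=2548 f(16,-4)=7448 f(16,-2)=11320 f(16,0)=12854 f(16,2)=11439 f(16,4)=8008 f(16,6)=4368 f(16,8)=1820 f(16,10)=560 f(16,12)=120 f(16,14)=16 f(16,16)=1
t=17: f(17,-5)=9996 f(17,-3)=18768 f(17,-1)=24174 f(17,1)=24293 f(17,3)=19447 f(17,5)=12376 f(17,7)=6188 f(17,9)=2380 f(17,11)=680 f(17,13)=136 f(17,15)=17 f(17,17)=1
t=18: f(18,-6)=9996 f(18,-4)=28764 f(18,-2)=42942 f(18,0)=48467 f(18,2)=43740 f(18,4)=31823 f(18,6)=18564 f(18,8)=8568 f(18,10)=3060 f(18,12)=816 f(18,14)=153 f(18,16)=18 f(18,18)=1
t=19: f(19,-5)=38760 f(19,-3)=71706 f(19,-1)=91409 f(19,1)=92207 f(19,3)=75563 f(19,5)=50387 f(19,7)=27132 f(19,9)=11628 f(19,11)=3876 f(19,13)=969 f(19,15)=171 f(19,17)=19 f(19,19)=1
t=20: f(20,-6)=38760 f(20,-4)=110466 f(20,-2)=163115 f(20,0)=183616 f(20,2)=167770 f(20,4)=125950 f(20,6)=77519 f(20,8)=38760 f(20,10)=15504 f(20,12)=4845 f(20,14)=1140 f(20,16)=190 f(20,18)=20 f(20,20)=1
t=21: f(21,-5)=149226 f(21,-3)=273581 f(21,-1)=346731 f(21,1)=351386 f(21,3)=293720 f(21,5)=203469 f(21,7)=116279 f(21,9)=54264 f(21,11)=20349 f(21,13)=5985 f(21,15)=1330 f(21,17)=210 f(21,19)=21 f(21,21)=1
t=22: f(22,-6)=149226 f(22,-4)=422807 f(22,-2)=620312 f(22,0)=698117 f(22,2)=645106 f(22,4)=497189 f(22,6)=319748 f(22,8)=170543 f(22,10)=74613 f(22,12)=26334 f(22,14)=7315 f(22,16)=1540 f(22,18)=231 f(22,20)=22 f(22,22)=1
t=23: f(23,-5)=572033 f(23,-3)=1043119 f(23,-1)=1318429 f(23,1)=1343223 f(23,3)=1142295 f(23,5)=816937 f(23,7)=490291 f(23,9)=245156 f(23,11)=100947 f(23,13)=33649 f(23,15)=8855 f(23,17)=1771 f(23,19)=253 f(23,21)=23 f(23,23)=1
t=24: f(24,-6)=572033 f(24,-4)=1615152 f(24,-2)=2361548 f(24,0)=2661652 f(24,2)=2485518 f(24,4)=1959232 f(24,6)=1307228 f(24,8)=735447 f(24,10)=346103 f(24,12)=134596 f(24,14)=42504 f(24,16)=10626 f(24,18)=2024 f(24,20)=276 f(24,22)=24 f(24,24)=1
t=25: f(25,-5)=2187185 f(25,-3)=3976700 f(25,-1)=5023200 f(25,1)=5147170 f(25,3)=4444750 f(25,5)=3266460 f(25,7)=2042675 f(25,9)=1081550 f(25,11)=480699 f(25,13)=177100 f(25,15)=53130 f(25,17)=12650 f(25,19)=2300 f(25,21)=300 f(25,23)=25 f(25,25)=1
t=26: f(26,-6)=2187185 f(26,-4)=6163885 f(26,-2)=8999900 f(26,0)=10170370 f(26,2)=9591920 f(26,4)=7711210 f(26,6)=5309135 f(26,8)=3124225 f(26,10)=1562249 f(26,12)=657799 f(26,14)=230230 f(26,16)=65780 f(26,18)=14950 f(26,20)=2600 f(26,22)=325 f(26,24)=26 f(26,26)=1
t=27: f(27,-5)=8351070 f(27,-3)=15163785 f(27,-1)=19170270 f(27,1)=19762290 f(27,3)=17303130 f(27,5)=13020345 f(27,7)=8433360 f(27,9)=4686474 f(27,11)=2220048 f(27,13)=888029 f(27,15)=296010 f(27,17)=80730 f(27,19)=17550 f(27,21)=2925 f(27,23)=351 f(27,25)=27 f(27,27)=1
t=28: f(28,-6)=8351070 f(28,-4)=23514855 f(28,-2)=34334055 f(28,0)=38932560 f(28,2)=37065420 f(28,4)=30323475 f(28,6)=21453705 f(28,8)=13119834 f(28,10)=6906522 f(28,12)=3108077 f(28,14)=1184039 f(28,16)=376740 f(28,18)=98280 f(28,20)=20475 f(28,22)=3276 f(28,24)=378 f(28,26)=28 f(28,28)=1
Σ_s f(28,s) = 218792790
P = 218792790/268435456 = 109396395/134217728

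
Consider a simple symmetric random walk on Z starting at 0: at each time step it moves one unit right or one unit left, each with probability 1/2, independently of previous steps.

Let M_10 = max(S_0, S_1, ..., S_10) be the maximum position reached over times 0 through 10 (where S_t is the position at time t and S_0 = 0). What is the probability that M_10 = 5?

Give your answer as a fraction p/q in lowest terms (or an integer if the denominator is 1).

Answer: 45/1024

Derivation:
Let M_10 = max(S_0,...,S_10). Use the reflection principle: for j ≥ 1, #{paths with M_10 ≥ j} = #{S_10 ≥ j} + #{S_10 ≥ j+1}.
By reflection, #{M_10 ≥ 5} = #{S_10 ≥ 5} + #{S_10 ≥ 6} = 56 + 56 = 112.
#{M_10 ≥ 6} = #{S_10 ≥ 6} + #{S_10 ≥ 7} = 56 + 11 = 67.
#{M_10 = 5} = 112 - 67 = 45.
P(M_10 = 5) = 45/1024 = 45/1024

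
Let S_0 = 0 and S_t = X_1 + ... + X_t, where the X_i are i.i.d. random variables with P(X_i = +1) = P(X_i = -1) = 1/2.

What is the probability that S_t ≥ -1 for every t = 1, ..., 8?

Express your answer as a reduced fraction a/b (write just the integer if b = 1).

Answer: 63/128

Derivation:
Let f(t,s) = #length-t paths at position s with S_1..S_t all ≥ -1.
f(t,s) = f(t-1,s-1) + f(t-1,s+1) for s ≥ -1; f(t,s) = 0 for s < -1.
t=0: f(0,0)=1
t=1: f(1,-1)=1 f(1,1)=1
t=2: f(2,0)=2 f(2,2)=1
t=3: f(3,-1)=2 f(3,1)=3 f(3,3)=1
t=4: f(4,0)=5 f(4,2)=4 f(4,4)=1
t=5: f(5,-1)=5 f(5,1)=9 f(5,3)=5 f(5,5)=1
t=6: f(6,0)=14 f(6,2)=14 f(6,4)=6 f(6,6)=1
t=7: f(7,-1)=14 f(7,1)=28 f(7,3)=20 f(7,5)=7 f(7,7)=1
t=8: f(8,0)=42 f(8,2)=48 f(8,4)=27 f(8,6)=8 f(8,8)=1
Σ_s f(8,s) = 126
P = 126/256 = 63/128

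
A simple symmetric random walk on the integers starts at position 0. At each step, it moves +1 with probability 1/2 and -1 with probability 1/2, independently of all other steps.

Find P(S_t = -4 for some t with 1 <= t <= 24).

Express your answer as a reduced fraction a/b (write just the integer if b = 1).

Answer: 1779879/4194304

Derivation:
Count via complement. Let g(t,s) = #length-t paths at position s with S_1..S_t all ≠ -4.
g(t,s) = g(t-1,s-1) + g(t-1,s+1) for s ≠ -4; g(t,-4) = 0.
t=0: g(0,0)=1
t=1: g(1,-1)=1 g(1,1)=1
t=2: g(2,-2)=1 g(2,0)=2 g(2,2)=1
t=3: g(3,-3)=1 g(3,-1)=3 g(3,1)=3 g(3,3)=1
t=4: g(4,-2)=4 g(4,0)=6 g(4,2)=4 g(4,4)=1
t=5: g(5,-3)=4 g(5,-1)=10 g(5,1)=10 g(5,3)=5 g(5,5)=1
t=6: g(6,-2)=14 g(6,0)=20 g(6,2)=15 g(6,4)=6 g(6,6)=1
t=7: g(7,-3)=14 g(7,-1)=34 g(7,1)=35 g(7,3)=21 g(7,5)=7 g(7,7)=1
t=8: g(8,-2)=48 g(8,0)=69 g(8,2)=56 g(8,4)=28 g(8,6)=8 g(8,8)=1
t=9: g(9,-3)=48 g(9,-1)=117 g(9,1)=125 g(9,3)=84 g(9,5)=36 g(9,7)=9 g(9,9)=1
t=10: g(10,-2)=165 g(10,0)=242 g(10,2)=209 g(10,4)=120 g(10,6)=45 g(10,8)=10 g(10,10)=1
t=11: g(11,-3)=165 g(11,-1)=407 g(11,1)=451 g(11,3)=329 g(11,5)=165 g(11,7)=55 g(11,9)=11 g(11,11)=1
t=12: g(12,-2)=572 g(12,0)=858 g(12,2)=780 g(12,4)=494 g(12,6)=220 g(12,8)=66 g(12,10)=12 g(12,12)=1
t=13: g(13,-3)=572 g(13,-1)=1430 g(13,1)=1638 g(13,3)=1274 g(13,5)=714 g(13,7)=286 g(13,9)=78 g(13,11)=13 g(13,13)=1
t=14: g(14,-2)=2002 g(14,0)=3068 g(14,2)=2912 g(14,4)=1988 g(14,6)=1000 g(14,8)=364 g(14,10)=91 g(14,12)=14 g(14,14)=1
t=15: g(15,-3)=2002 g(15,-1)=5070 g(15,1)=5980 g(15,3)=4900 g(15,5)=2988 g(15,7)=1364 g(15,9)=455 g(15,11)=105 g(15,13)=15 g(15,15)=1
t=16: g(16,-2)=7072 g(16,0)=11050 g(16,2)=10880 g(16,4)=7888 g(16,6)=4352 g(16,8)=1819 g(16,10)=560 g(16,12)=120 g(16,14)=16 g(16,16)=1
t=17: g(17,-3)=7072 g(17,-1)=18122 g(17,1)=21930 g(17,3)=18768 g(17,5)=12240 g(17,7)=6171 g(17,9)=2379 g(17,11)=680 g(17,13)=136 g(17,15)=17 g(17,17)=1
t=18: g(18,-2)=25194 g(18,0)=40052 g(18,2)=40698 g(18,4)=31008 g(18,6)=18411 g(18,8)=8550 g(18,10)=3059 g(18,12)=816 g(18,14)=153 g(18,16)=18 g(18,18)=1
t=19: g(19,-3)=25194 g(19,-1)=65246 g(19,1)=80750 g(19,3)=71706 g(19,5)=49419 g(19,7)=26961 g(19,9)=11609 g(19,11)=3875 g(19,13)=969 g(19,15)=171 g(19,17)=19 g(19,19)=1
t=20: g(20,-2)=90440 g(20,0)=145996 g(20,2)=152456 g(20,4)=121125 g(20,6)=76380 g(20,8)=38570 g(20,10)=15484 g(20,12)=4844 g(20,14)=1140 g(20,16)=190 g(20,18)=20 g(20,20)=1
t=21: g(21,-3)=90440 g(21,-1)=236436 g(21,1)=298452 g(21,3)=273581 g(21,5)=197505 g(21,7)=114950 g(21,9)=54054 g(21,11)=20328 g(21,13)=5984 g(21,15)=1330 g(21,17)=210 g(21,19)=21 g(21,21)=1
t=22: g(22,-2)=326876 g(22,0)=534888 g(22,2)=572033 g(22,4)=471086 g(22,6)=312455 g(22,8)=169004 g(22,10)=74382 g(22,12)=26312 g(22,14)=7314 g(22,16)=1540 g(22,18)=231 g(22,20)=22 g(22,22)=1
t=23: g(23,-3)=326876 g(23,-1)=861764 g(23,1)=1106921 g(23,3)=1043119 g(23,5)=783541 g(23,7)=481459 g(23,9)=243386 g(23,11)=100694 g(23,13)=33626 g(23,15)=8854 g(23,17)=1771 g(23,19)=253 g(23,21)=23 g(23,23)=1
t=24: g(24,-2)=1188640 g(24,0)=1968685 g(24,2)=2150040 g(24,4)=1826660 g(24,6)=1265000 g(24,8)=724845 g(24,10)=344080 g(24,12)=134320 g(24,14)=42480 g(24,16)=10625 g(24,18)=2024 g(24,20)=276 g(24,22)=24 g(24,24)=1
Paths never hitting -4: Σ_s g(24,s) = 9657700
Paths hitting -4: 2^24 - 9657700 = 7119516
P = 7119516/16777216 = 1779879/4194304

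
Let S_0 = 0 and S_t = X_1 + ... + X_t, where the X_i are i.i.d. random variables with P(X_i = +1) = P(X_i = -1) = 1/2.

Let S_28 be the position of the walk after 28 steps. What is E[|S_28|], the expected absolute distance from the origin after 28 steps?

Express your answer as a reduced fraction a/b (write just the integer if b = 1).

Answer: 35102025/8388608

Derivation:
S_28 takes values m ≡ 0 (mod 2) with |m| ≤ 28; P(S_28=m) = C(28,(28+m)/2)/2^28.
Total paths: 2^28 = 268435456
Distribution: P(S=-28)=1/268435456, P(S=-26)=28/268435456, P(S=-24)=378/268435456, P(S=-22)=3276/268435456, P(S=-20)=20475/268435456, P(S=-18)=98280/268435456, P(S=-16)=376740/268435456, P(S=-14)=1184040/268435456, P(S=-12)=3108105/268435456, P(S=-10)=6906900/268435456, P(S=-8)=13123110/268435456, P(S=-6)=21474180/268435456, P(S=-4)=30421755/268435456, P(S=-2)=37442160/268435456, P(S=0)=40116600/268435456, P(S=2)=37442160/268435456, P(S=4)=30421755/268435456, P(S=6)=21474180/268435456, P(S=8)=13123110/268435456, P(S=10)=6906900/268435456, P(S=12)=3108105/268435456, P(S=14)=1184040/268435456, P(S=16)=376740/268435456, P(S=18)=98280/268435456, P(S=20)=20475/268435456, P(S=22)=3276/268435456, P(S=24)=378/268435456, P(S=26)=28/268435456, P(S=28)=1/268435456
E[|S_28|] = Σ_m |m|·P(S_28=m) = 1123264800/268435456 = 35102025/8388608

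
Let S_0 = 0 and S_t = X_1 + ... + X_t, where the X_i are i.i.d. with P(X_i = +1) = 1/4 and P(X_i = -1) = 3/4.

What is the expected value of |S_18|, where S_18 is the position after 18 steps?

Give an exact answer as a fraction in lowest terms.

Answer: 77547713103/8589934592

Derivation:
S_18 takes values m ≡ 0 (mod 2) with |m| ≤ 18; P(S_18=m) = C(18,(18+m)/2) · (1/4)^((18+m)/2) · (3/4)^((18-m)/2).
Distribution: P(S=-18)=387420489/68719476736, P(S=-16)=1162261467/34359738368, P(S=-14)=6586148313/68719476736, P(S=-12)=731794257/4294967296, P(S=-10)=3658971285/17179869184, P(S=-8)=1707519933/8589934592, P(S=-6)=2466417681/17179869184, P(S=-4)=352345383/4294967296, P(S=-2)=1291933071/34359738368, P(S=0)=239246865/17179869184, P(S=2)=143548119/34359738368, P(S=4)=4349943/4294967296, P(S=6)=3383289/17179869184, P(S=8)=260253/8589934592, P(S=10)=61965/17179869184, P(S=12)=1377/4294967296, P(S=14)=1377/68719476736, P(S=16)=27/34359738368, P(S=18)=1/68719476736
E[|S_18|] = Σ_m |m|·P(S_18=m) = 77547713103/8589934592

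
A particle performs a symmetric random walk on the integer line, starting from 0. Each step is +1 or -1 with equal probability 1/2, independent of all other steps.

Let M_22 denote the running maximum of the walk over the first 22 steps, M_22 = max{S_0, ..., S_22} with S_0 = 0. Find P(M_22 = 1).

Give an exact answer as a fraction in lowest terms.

Let M_22 = max(S_0,...,S_22). Use the reflection principle: for j ≥ 1, #{paths with M_22 ≥ j} = #{S_22 ≥ j} + #{S_22 ≥ j+1}.
By reflection, #{M_22 ≥ 1} = #{S_22 ≥ 1} + #{S_22 ≥ 2} = 1744436 + 1744436 = 3488872.
#{M_22 ≥ 2} = #{S_22 ≥ 2} + #{S_22 ≥ 3} = 1744436 + 1097790 = 2842226.
#{M_22 = 1} = 3488872 - 2842226 = 646646.
P(M_22 = 1) = 646646/4194304 = 323323/2097152

Answer: 323323/2097152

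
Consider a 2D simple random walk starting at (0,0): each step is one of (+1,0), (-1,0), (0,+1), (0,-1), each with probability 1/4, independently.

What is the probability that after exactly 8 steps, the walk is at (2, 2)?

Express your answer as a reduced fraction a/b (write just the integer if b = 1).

Answer: 245/8192

Derivation:
Let h be the number of horizontal steps (so 8-h are vertical). To end at (2,2) need (h+2)/2 right-steps and ((8-h)+2)/2 up-steps.
Sum over h with 2 ≤ h ≤ 6, h ≡ 0 (mod 2), 8-h ≡ 0 (mod 2):
h=2: C(8,2)·C(2,2)·C(6,4) = 28·1·15 = 420
h=4: C(8,4)·C(4,3)·C(4,3) = 70·4·4 = 1120
h=6: C(8,6)·C(6,4)·C(2,2) = 28·15·1 = 420
Total favorable: 1960
Total paths: 4^8 = 65536
P = 1960/65536 = 245/8192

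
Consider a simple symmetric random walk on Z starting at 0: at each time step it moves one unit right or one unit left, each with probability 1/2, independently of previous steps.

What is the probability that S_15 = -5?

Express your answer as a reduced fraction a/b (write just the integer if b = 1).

To reach position -5 after 15 steps: need 5 steps of +1 and 10 of -1.
Favorable paths: C(15,5) = 3003
Total paths: 2^15 = 32768
P = 3003/32768 = 3003/32768

Answer: 3003/32768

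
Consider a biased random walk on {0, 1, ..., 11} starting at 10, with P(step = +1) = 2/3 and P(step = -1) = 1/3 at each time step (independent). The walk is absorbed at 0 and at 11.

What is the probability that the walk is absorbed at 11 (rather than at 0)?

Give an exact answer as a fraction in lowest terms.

Answer: 2046/2047

Derivation:
Biased walk: p = 2/3, q = 1/3, r = q/p = 1/2
Gambler's ruin: P(hit 11 before 0 | start at 10) = (1 - r^a)/(1 - r^N)
r^10 = 1/1024; r^11 = 1/2048
P = (1 - 1/1024) / (1 - 1/2048) = 1023/1024 / 2047/2048 = 2046/2047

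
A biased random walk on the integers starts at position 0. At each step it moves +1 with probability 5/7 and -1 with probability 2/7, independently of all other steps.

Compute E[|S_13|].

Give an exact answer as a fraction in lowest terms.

S_13 takes values m ≡ 1 (mod 2) with |m| ≤ 13; P(S_13=m) = C(13,(13+m)/2) · (5/7)^((13+m)/2) · (2/7)^((13-m)/2).
Distribution: P(S=-13)=8192/96889010407, P(S=-11)=266240/96889010407, P(S=-9)=3993600/96889010407, P(S=-7)=36608000/96889010407, P(S=-5)=228800000/96889010407, P(S=-3)=1029600000/96889010407, P(S=-1)=3432000000/96889010407, P(S=1)=8580000000/96889010407, P(S=3)=16087500000/96889010407, P(S=5)=22343750000/96889010407, P(S=7)=22343750000/96889010407, P(S=9)=15234375000/96889010407, P(S=11)=6347656250/96889010407, P(S=13)=1220703125/96889010407
E[|S_13|] = Σ_m |m|·P(S_13=m) = 11341434039/1977326743

Answer: 11341434039/1977326743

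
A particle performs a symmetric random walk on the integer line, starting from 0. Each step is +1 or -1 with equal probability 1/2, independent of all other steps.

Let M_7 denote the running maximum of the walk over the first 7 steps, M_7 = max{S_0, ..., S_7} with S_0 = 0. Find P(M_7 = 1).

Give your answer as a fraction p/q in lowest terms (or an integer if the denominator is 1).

Let M_7 = max(S_0,...,S_7). Use the reflection principle: for j ≥ 1, #{paths with M_7 ≥ j} = #{S_7 ≥ j} + #{S_7 ≥ j+1}.
By reflection, #{M_7 ≥ 1} = #{S_7 ≥ 1} + #{S_7 ≥ 2} = 64 + 29 = 93.
#{M_7 ≥ 2} = #{S_7 ≥ 2} + #{S_7 ≥ 3} = 29 + 29 = 58.
#{M_7 = 1} = 93 - 58 = 35.
P(M_7 = 1) = 35/128 = 35/128

Answer: 35/128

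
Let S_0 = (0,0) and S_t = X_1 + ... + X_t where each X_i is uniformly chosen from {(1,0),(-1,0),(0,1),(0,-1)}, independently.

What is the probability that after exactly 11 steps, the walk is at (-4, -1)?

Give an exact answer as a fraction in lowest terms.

Answer: 27225/2097152

Derivation:
Let h be the number of horizontal steps (so 11-h are vertical). To end at (-4,-1) need (h-4)/2 right-steps and ((11-h)-1)/2 up-steps.
Sum over h with 4 ≤ h ≤ 10, h ≡ 0 (mod 2), 11-h ≡ 1 (mod 2):
h=4: C(11,4)·C(4,0)·C(7,3) = 330·1·35 = 11550
h=6: C(11,6)·C(6,1)·C(5,2) = 462·6·10 = 27720
h=8: C(11,8)·C(8,2)·C(3,1) = 165·28·3 = 13860
h=10: C(11,10)·C(10,3)·C(1,0) = 11·120·1 = 1320
Total favorable: 54450
Total paths: 4^11 = 4194304
P = 54450/4194304 = 27225/2097152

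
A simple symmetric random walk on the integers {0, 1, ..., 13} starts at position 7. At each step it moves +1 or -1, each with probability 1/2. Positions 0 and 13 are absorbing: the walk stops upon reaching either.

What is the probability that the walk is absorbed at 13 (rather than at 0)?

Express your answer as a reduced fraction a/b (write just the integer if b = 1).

Symmetric walk (p = 1/2): the harmonic-function argument gives P(hit 13 before 0 | start at 7) = a/N.
P = 7/13 = 7/13

Answer: 7/13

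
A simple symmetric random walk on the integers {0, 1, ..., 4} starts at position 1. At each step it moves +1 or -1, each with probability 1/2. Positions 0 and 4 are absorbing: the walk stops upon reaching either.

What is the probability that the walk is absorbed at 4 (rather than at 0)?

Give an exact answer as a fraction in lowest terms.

Symmetric walk (p = 1/2): the harmonic-function argument gives P(hit 4 before 0 | start at 1) = a/N.
P = 1/4 = 1/4

Answer: 1/4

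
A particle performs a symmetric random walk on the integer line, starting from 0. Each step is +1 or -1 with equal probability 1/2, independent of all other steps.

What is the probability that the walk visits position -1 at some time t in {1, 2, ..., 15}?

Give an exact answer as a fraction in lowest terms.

Answer: 26333/32768

Derivation:
Count via complement. Let g(t,s) = #length-t paths at position s with S_1..S_t all ≠ -1.
g(t,s) = g(t-1,s-1) + g(t-1,s+1) for s ≠ -1; g(t,-1) = 0.
t=0: g(0,0)=1
t=1: g(1,1)=1
t=2: g(2,0)=1 g(2,2)=1
t=3: g(3,1)=2 g(3,3)=1
t=4: g(4,0)=2 g(4,2)=3 g(4,4)=1
t=5: g(5,1)=5 g(5,3)=4 g(5,5)=1
t=6: g(6,0)=5 g(6,2)=9 g(6,4)=5 g(6,6)=1
t=7: g(7,1)=14 g(7,3)=14 g(7,5)=6 g(7,7)=1
t=8: g(8,0)=14 g(8,2)=28 g(8,4)=20 g(8,6)=7 g(8,8)=1
t=9: g(9,1)=42 g(9,3)=48 g(9,5)=27 g(9,7)=8 g(9,9)=1
t=10: g(10,0)=42 g(10,2)=90 g(10,4)=75 g(10,6)=35 g(10,8)=9 g(10,10)=1
t=11: g(11,1)=132 g(11,3)=165 g(11,5)=110 g(11,7)=44 g(11,9)=10 g(11,11)=1
t=12: g(12,0)=132 g(12,2)=297 g(12,4)=275 g(12,6)=154 g(12,8)=54 g(12,10)=11 g(12,12)=1
t=13: g(13,1)=429 g(13,3)=572 g(13,5)=429 g(13,7)=208 g(13,9)=65 g(13,11)=12 g(13,13)=1
t=14: g(14,0)=429 g(14,2)=1001 g(14,4)=1001 g(14,6)=637 g(14,8)=273 g(14,10)=77 g(14,12)=13 g(14,14)=1
t=15: g(15,1)=1430 g(15,3)=2002 g(15,5)=1638 g(15,7)=910 g(15,9)=350 g(15,11)=90 g(15,13)=14 g(15,15)=1
Paths never hitting -1: Σ_s g(15,s) = 6435
Paths hitting -1: 2^15 - 6435 = 26333
P = 26333/32768 = 26333/32768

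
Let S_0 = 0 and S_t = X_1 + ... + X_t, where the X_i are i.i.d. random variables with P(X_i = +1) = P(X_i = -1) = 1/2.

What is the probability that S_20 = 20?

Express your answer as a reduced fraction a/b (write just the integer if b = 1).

To reach position 20 after 20 steps: need 20 steps of +1 and 0 of -1.
Favorable paths: C(20,20) = 1
Total paths: 2^20 = 1048576
P = 1/1048576 = 1/1048576

Answer: 1/1048576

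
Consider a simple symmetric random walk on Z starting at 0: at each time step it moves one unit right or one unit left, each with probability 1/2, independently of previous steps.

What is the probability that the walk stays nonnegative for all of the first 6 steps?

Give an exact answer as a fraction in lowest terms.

Answer: 5/16

Derivation:
Let f(t,s) = #length-t paths at position s with S_1..S_t all ≥ 0.
f(t,s) = f(t-1,s-1) + f(t-1,s+1) for s ≥ 0; f(t,s) = 0 for s < 0.
t=0: f(0,0)=1
t=1: f(1,1)=1
t=2: f(2,0)=1 f(2,2)=1
t=3: f(3,1)=2 f(3,3)=1
t=4: f(4,0)=2 f(4,2)=3 f(4,4)=1
t=5: f(5,1)=5 f(5,3)=4 f(5,5)=1
t=6: f(6,0)=5 f(6,2)=9 f(6,4)=5 f(6,6)=1
Σ_s f(6,s) = 20
P = 20/64 = 5/16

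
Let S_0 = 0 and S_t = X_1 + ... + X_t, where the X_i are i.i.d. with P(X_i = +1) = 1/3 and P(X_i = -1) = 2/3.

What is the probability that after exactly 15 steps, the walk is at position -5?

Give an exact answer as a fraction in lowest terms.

Answer: 1025024/4782969

Derivation:
To reach position -5 after 15 steps: need 5 steps of +1 and 10 steps of -1.
Number of such sequences: C(15,5) = 3003
Each has probability (1/3)^5 · (2/3)^10 = 1024/14348907
P = 3003 · 1024/14348907 = 1025024/4782969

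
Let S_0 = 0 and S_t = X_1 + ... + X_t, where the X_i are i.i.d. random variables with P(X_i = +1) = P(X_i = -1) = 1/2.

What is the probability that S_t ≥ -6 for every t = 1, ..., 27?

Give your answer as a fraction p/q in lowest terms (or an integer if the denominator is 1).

Let f(t,s) = #length-t paths at position s with S_1..S_t all ≥ -6.
f(t,s) = f(t-1,s-1) + f(t-1,s+1) for s ≥ -6; f(t,s) = 0 for s < -6.
t=0: f(0,0)=1
t=1: f(1,-1)=1 f(1,1)=1
t=2: f(2,-2)=1 f(2,0)=2 f(2,2)=1
t=3: f(3,-3)=1 f(3,-1)=3 f(3,1)=3 f(3,3)=1
t=4: f(4,-4)=1 f(4,-2)=4 f(4,0)=6 f(4,2)=4 f(4,4)=1
t=5: f(5,-5)=1 f(5,-3)=5 f(5,-1)=10 f(5,1)=10 f(5,3)=5 f(5,5)=1
t=6: f(6,-6)=1 f(6,-4)=6 f(6,-2)=15 f(6,0)=20 f(6,2)=15 f(6,4)=6 f(6,6)=1
t=7: f(7,-5)=7 f(7,-3)=21 f(7,-1)=35 f(7,1)=35 f(7,3)=21 f(7,5)=7 f(7,7)=1
t=8: f(8,-6)=7 f(8,-4)=28 f(8,-2)=56 f(8,0)=70 f(8,2)=56 f(8,4)=28 f(8,6)=8 f(8,8)=1
t=9: f(9,-5)=35 f(9,-3)=84 f(9,-1)=126 f(9,1)=126 f(9,3)=84 f(9,5)=36 f(9,7)=9 f(9,9)=1
t=10: f(10,-6)=35 f(10,-4)=119 f(10,-2)=210 f(10,0)=252 f(10,2)=210 f(10,4)=120 f(10,6)=45 f(10,8)=10 f(10,10)=1
t=11: f(11,-5)=154 f(11,-3)=329 f(11,-1)=462 f(11,1)=462 f(11,3)=330 f(11,5)=165 f(11,7)=55 f(11,9)=11 f(11,11)=1
t=12: f(12,-6)=154 f(12,-4)=483 f(12,-2)=791 f(12,0)=924 f(12,2)=792 f(12,4)=495 f(12,6)=220 f(12,8)=66 f(12,10)=12 f(12,12)=1
t=13: f(13,-5)=637 f(13,-3)=1274 f(13,-1)=1715 f(13,1)=1716 f(13,3)=1287 f(13,5)=715 f(13,7)=286 f(13,9)=78 f(13,11)=13 f(13,13)=1
t=14: f(14,-6)=637 f(14,-4)=1911 f(14,-2)=2989 f(14,0)=3431 f(14,2)=3003 f(14,4)=2002 f(14,6)=1001 f(14,8)=364 f(14,10)=91 f(14,12)=14 f(14,14)=1
t=15: f(15,-5)=2548 f(15,-3)=4900 f(15,-1)=6420 f(15,1)=6434 f(15,3)=5005 f(15,5)=3003 f(15,7)=1365 f(15,9)=455 f(15,11)=105 f(15,13)=15 f(15,15)=1
t=16: f(16,-6)=2548 f(16,-4)=7448 f(16,-2)=11320 f(16,0)=12854 f(16,2)=11439 f(16,4)=8008 f(16,6)=4368 f(16,8)=1820 f(16,10)=560 f(16,12)=120 f(16,14)=16 f(16,16)=1
t=17: f(17,-5)=9996 f(17,-3)=18768 f(17,-1)=24174 f(17,1)=24293 f(17,3)=19447 f(17,5)=12376 f(17,7)=6188 f(17,9)=2380 f(17,11)=680 f(17,13)=136 f(17,15)=17 f(17,17)=1
t=18: f(18,-6)=9996 f(18,-4)=28764 f(18,-2)=42942 f(18,0)=48467 f(18,2)=43740 f(18,4)=31823 f(18,6)=18564 f(18,8)=8568 f(18,10)=3060 f(18,12)=816 f(18,14)=153 f(18,16)=18 f(18,18)=1
t=19: f(19,-5)=38760 f(19,-3)=71706 f(19,-1)=91409 f(19,1)=92207 f(19,3)=75563 f(19,5)=50387 f(19,7)=27132 f(19,9)=11628 f(19,11)=3876 f(19,13)=969 f(19,15)=171 f(19,17)=19 f(19,19)=1
t=20: f(20,-6)=38760 f(20,-4)=110466 f(20,-2)=163115 f(20,0)=183616 f(20,2)=167770 f(20,4)=125950 f(20,6)=77519 f(20,8)=38760 f(20,10)=15504 f(20,12)=4845 f(20,14)=1140 f(20,16)=190 f(20,18)=20 f(20,20)=1
t=21: f(21,-5)=149226 f(21,-3)=273581 f(21,-1)=346731 f(21,1)=351386 f(21,3)=293720 f(21,5)=203469 f(21,7)=116279 f(21,9)=54264 f(21,11)=20349 f(21,13)=5985 f(21,15)=1330 f(21,17)=210 f(21,19)=21 f(21,21)=1
t=22: f(22,-6)=149226 f(22,-4)=422807 f(22,-2)=620312 f(22,0)=698117 f(22,2)=645106 f(22,4)=497189 f(22,6)=319748 f(22,8)=170543 f(22,10)=74613 f(22,12)=26334 f(22,14)=7315 f(22,16)=1540 f(22,18)=231 f(22,20)=22 f(22,22)=1
t=23: f(23,-5)=572033 f(23,-3)=1043119 f(23,-1)=1318429 f(23,1)=1343223 f(23,3)=1142295 f(23,5)=816937 f(23,7)=490291 f(23,9)=245156 f(23,11)=100947 f(23,13)=33649 f(23,15)=8855 f(23,17)=1771 f(23,19)=253 f(23,21)=23 f(23,23)=1
t=24: f(24,-6)=572033 f(24,-4)=1615152 f(24,-2)=2361548 f(24,0)=2661652 f(24,2)=2485518 f(24,4)=1959232 f(24,6)=1307228 f(24,8)=735447 f(24,10)=346103 f(24,12)=134596 f(24,14)=42504 f(24,16)=10626 f(24,18)=2024 f(24,20)=276 f(24,22)=24 f(24,24)=1
t=25: f(25,-5)=2187185 f(25,-3)=3976700 f(25,-1)=5023200 f(25,1)=5147170 f(25,3)=4444750 f(25,5)=3266460 f(25,7)=2042675 f(25,9)=1081550 f(25,11)=480699 f(25,13)=177100 f(25,15)=53130 f(25,17)=12650 f(25,19)=2300 f(25,21)=300 f(25,23)=25 f(25,25)=1
t=26: f(26,-6)=2187185 f(26,-4)=6163885 f(26,-2)=8999900 f(26,0)=10170370 f(26,2)=9591920 f(26,4)=7711210 f(26,6)=5309135 f(26,8)=3124225 f(26,10)=1562249 f(26,12)=657799 f(26,14)=230230 f(26,16)=65780 f(26,18)=14950 f(26,20)=2600 f(26,22)=325 f(26,24)=26 f(26,26)=1
t=27: f(27,-5)=8351070 f(27,-3)=15163785 f(27,-1)=19170270 f(27,1)=19762290 f(27,3)=17303130 f(27,5)=13020345 f(27,7)=8433360 f(27,9)=4686474 f(27,11)=2220048 f(27,13)=888029 f(27,15)=296010 f(27,17)=80730 f(27,19)=17550 f(27,21)=2925 f(27,23)=351 f(27,25)=27 f(27,27)=1
Σ_s f(27,s) = 109396395
P = 109396395/134217728 = 109396395/134217728

Answer: 109396395/134217728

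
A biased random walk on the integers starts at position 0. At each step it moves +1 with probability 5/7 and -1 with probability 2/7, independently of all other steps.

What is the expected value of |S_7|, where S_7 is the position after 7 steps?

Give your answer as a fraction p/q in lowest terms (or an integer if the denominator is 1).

Answer: 55829/16807

Derivation:
S_7 takes values m ≡ 1 (mod 2) with |m| ≤ 7; P(S_7=m) = C(7,(7+m)/2) · (5/7)^((7+m)/2) · (2/7)^((7-m)/2).
Distribution: P(S=-7)=128/823543, P(S=-5)=320/117649, P(S=-3)=2400/117649, P(S=-1)=10000/117649, P(S=1)=25000/117649, P(S=3)=37500/117649, P(S=5)=31250/117649, P(S=7)=78125/823543
E[|S_7|] = Σ_m |m|·P(S_7=m) = 55829/16807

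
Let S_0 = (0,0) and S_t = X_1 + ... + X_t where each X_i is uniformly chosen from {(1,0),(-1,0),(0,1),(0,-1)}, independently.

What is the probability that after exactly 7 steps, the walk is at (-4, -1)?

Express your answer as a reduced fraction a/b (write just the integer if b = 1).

Answer: 147/16384

Derivation:
Let h be the number of horizontal steps (so 7-h are vertical). To end at (-4,-1) need (h-4)/2 right-steps and ((7-h)-1)/2 up-steps.
Sum over h with 4 ≤ h ≤ 6, h ≡ 0 (mod 2), 7-h ≡ 1 (mod 2):
h=4: C(7,4)·C(4,0)·C(3,1) = 35·1·3 = 105
h=6: C(7,6)·C(6,1)·C(1,0) = 7·6·1 = 42
Total favorable: 147
Total paths: 4^7 = 16384
P = 147/16384 = 147/16384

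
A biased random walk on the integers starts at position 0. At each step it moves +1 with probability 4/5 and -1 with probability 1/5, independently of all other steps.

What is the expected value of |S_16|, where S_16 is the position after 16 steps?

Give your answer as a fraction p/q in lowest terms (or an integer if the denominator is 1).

S_16 takes values m ≡ 0 (mod 2) with |m| ≤ 16; P(S_16=m) = C(16,(16+m)/2) · (4/5)^((16+m)/2) · (1/5)^((16-m)/2).
Distribution: P(S=-16)=1/152587890625, P(S=-14)=64/152587890625, P(S=-12)=384/30517578125, P(S=-10)=7168/30517578125, P(S=-8)=93184/30517578125, P(S=-6)=4472832/152587890625, P(S=-4)=32800768/152587890625, P(S=-2)=37486592/30517578125, P(S=0)=168689664/30517578125, P(S=2)=599785472/30517578125, P(S=4)=8396996608/152587890625, P(S=6)=18320719872/152587890625, P(S=8)=6106906624/30517578125, P(S=10)=7516192768/30517578125, P(S=12)=6442450944/30517578125, P(S=14)=17179869184/152587890625, P(S=16)=4294967296/152587890625
E[|S_16|] = Σ_m |m|·P(S_16=m) = 1465917781392/152587890625

Answer: 1465917781392/152587890625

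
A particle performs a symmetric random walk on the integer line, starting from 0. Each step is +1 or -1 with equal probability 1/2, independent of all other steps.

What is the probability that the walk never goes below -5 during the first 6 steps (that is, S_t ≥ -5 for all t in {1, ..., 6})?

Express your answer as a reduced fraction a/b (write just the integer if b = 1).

Let f(t,s) = #length-t paths at position s with S_1..S_t all ≥ -5.
f(t,s) = f(t-1,s-1) + f(t-1,s+1) for s ≥ -5; f(t,s) = 0 for s < -5.
t=0: f(0,0)=1
t=1: f(1,-1)=1 f(1,1)=1
t=2: f(2,-2)=1 f(2,0)=2 f(2,2)=1
t=3: f(3,-3)=1 f(3,-1)=3 f(3,1)=3 f(3,3)=1
t=4: f(4,-4)=1 f(4,-2)=4 f(4,0)=6 f(4,2)=4 f(4,4)=1
t=5: f(5,-5)=1 f(5,-3)=5 f(5,-1)=10 f(5,1)=10 f(5,3)=5 f(5,5)=1
t=6: f(6,-4)=6 f(6,-2)=15 f(6,0)=20 f(6,2)=15 f(6,4)=6 f(6,6)=1
Σ_s f(6,s) = 63
P = 63/64 = 63/64

Answer: 63/64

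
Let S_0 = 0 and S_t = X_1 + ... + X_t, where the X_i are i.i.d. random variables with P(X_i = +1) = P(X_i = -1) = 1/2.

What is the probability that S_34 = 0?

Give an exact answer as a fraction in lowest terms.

Answer: 583401555/4294967296

Derivation:
To return to 0 after 34 steps: need exactly 17 steps of +1 and 17 of -1.
Favorable paths: C(34,17) = 2333606220
Total paths: 2^34 = 17179869184
P = 2333606220/17179869184 = 583401555/4294967296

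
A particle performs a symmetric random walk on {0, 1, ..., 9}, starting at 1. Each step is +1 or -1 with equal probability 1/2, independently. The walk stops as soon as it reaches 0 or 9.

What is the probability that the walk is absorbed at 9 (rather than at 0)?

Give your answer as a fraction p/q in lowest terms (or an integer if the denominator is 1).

Answer: 1/9

Derivation:
Symmetric walk (p = 1/2): the harmonic-function argument gives P(hit 9 before 0 | start at 1) = a/N.
P = 1/9 = 1/9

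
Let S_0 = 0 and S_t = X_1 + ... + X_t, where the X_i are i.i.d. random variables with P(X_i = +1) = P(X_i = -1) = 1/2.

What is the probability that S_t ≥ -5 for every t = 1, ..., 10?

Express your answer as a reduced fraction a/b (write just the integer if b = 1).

Answer: 957/1024

Derivation:
Let f(t,s) = #length-t paths at position s with S_1..S_t all ≥ -5.
f(t,s) = f(t-1,s-1) + f(t-1,s+1) for s ≥ -5; f(t,s) = 0 for s < -5.
t=0: f(0,0)=1
t=1: f(1,-1)=1 f(1,1)=1
t=2: f(2,-2)=1 f(2,0)=2 f(2,2)=1
t=3: f(3,-3)=1 f(3,-1)=3 f(3,1)=3 f(3,3)=1
t=4: f(4,-4)=1 f(4,-2)=4 f(4,0)=6 f(4,2)=4 f(4,4)=1
t=5: f(5,-5)=1 f(5,-3)=5 f(5,-1)=10 f(5,1)=10 f(5,3)=5 f(5,5)=1
t=6: f(6,-4)=6 f(6,-2)=15 f(6,0)=20 f(6,2)=15 f(6,4)=6 f(6,6)=1
t=7: f(7,-5)=6 f(7,-3)=21 f(7,-1)=35 f(7,1)=35 f(7,3)=21 f(7,5)=7 f(7,7)=1
t=8: f(8,-4)=27 f(8,-2)=56 f(8,0)=70 f(8,2)=56 f(8,4)=28 f(8,6)=8 f(8,8)=1
t=9: f(9,-5)=27 f(9,-3)=83 f(9,-1)=126 f(9,1)=126 f(9,3)=84 f(9,5)=36 f(9,7)=9 f(9,9)=1
t=10: f(10,-4)=110 f(10,-2)=209 f(10,0)=252 f(10,2)=210 f(10,4)=120 f(10,6)=45 f(10,8)=10 f(10,10)=1
Σ_s f(10,s) = 957
P = 957/1024 = 957/1024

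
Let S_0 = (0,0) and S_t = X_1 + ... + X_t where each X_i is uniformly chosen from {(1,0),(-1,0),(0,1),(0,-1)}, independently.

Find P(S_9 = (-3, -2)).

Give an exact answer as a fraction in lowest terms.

Answer: 567/32768

Derivation:
Let h be the number of horizontal steps (so 9-h are vertical). To end at (-3,-2) need (h-3)/2 right-steps and ((9-h)-2)/2 up-steps.
Sum over h with 3 ≤ h ≤ 7, h ≡ 1 (mod 2), 9-h ≡ 0 (mod 2):
h=3: C(9,3)·C(3,0)·C(6,2) = 84·1·15 = 1260
h=5: C(9,5)·C(5,1)·C(4,1) = 126·5·4 = 2520
h=7: C(9,7)·C(7,2)·C(2,0) = 36·21·1 = 756
Total favorable: 4536
Total paths: 4^9 = 262144
P = 4536/262144 = 567/32768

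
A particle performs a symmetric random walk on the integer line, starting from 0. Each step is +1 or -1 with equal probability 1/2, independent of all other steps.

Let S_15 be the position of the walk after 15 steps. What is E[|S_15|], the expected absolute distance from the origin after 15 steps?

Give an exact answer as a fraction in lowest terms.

Answer: 6435/2048

Derivation:
S_15 takes values m ≡ 1 (mod 2) with |m| ≤ 15; P(S_15=m) = C(15,(15+m)/2)/2^15.
Total paths: 2^15 = 32768
Distribution: P(S=-15)=1/32768, P(S=-13)=15/32768, P(S=-11)=105/32768, P(S=-9)=455/32768, P(S=-7)=1365/32768, P(S=-5)=3003/32768, P(S=-3)=5005/32768, P(S=-1)=6435/32768, P(S=1)=6435/32768, P(S=3)=5005/32768, P(S=5)=3003/32768, P(S=7)=1365/32768, P(S=9)=455/32768, P(S=11)=105/32768, P(S=13)=15/32768, P(S=15)=1/32768
E[|S_15|] = Σ_m |m|·P(S_15=m) = 102960/32768 = 6435/2048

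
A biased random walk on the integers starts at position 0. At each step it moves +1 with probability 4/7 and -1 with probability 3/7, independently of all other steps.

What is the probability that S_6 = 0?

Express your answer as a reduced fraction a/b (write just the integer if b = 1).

Answer: 34560/117649

Derivation:
To be at 0 after 6 steps: need exactly 3 steps of +1 and 3 of -1.
Number of such sequences: C(6,3) = 20
Each has probability (4/7)^3 · (3/7)^3 = 1728/117649
P = 20 · 1728/117649 = 34560/117649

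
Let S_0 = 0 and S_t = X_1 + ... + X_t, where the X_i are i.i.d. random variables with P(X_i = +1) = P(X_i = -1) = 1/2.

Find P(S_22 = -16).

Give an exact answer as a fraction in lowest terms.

To reach position -16 after 22 steps: need 3 steps of +1 and 19 of -1.
Favorable paths: C(22,3) = 1540
Total paths: 2^22 = 4194304
P = 1540/4194304 = 385/1048576

Answer: 385/1048576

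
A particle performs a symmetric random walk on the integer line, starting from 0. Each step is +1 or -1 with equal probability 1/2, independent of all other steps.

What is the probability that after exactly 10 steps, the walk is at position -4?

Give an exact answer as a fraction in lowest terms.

Answer: 15/128

Derivation:
To reach position -4 after 10 steps: need 3 steps of +1 and 7 of -1.
Favorable paths: C(10,3) = 120
Total paths: 2^10 = 1024
P = 120/1024 = 15/128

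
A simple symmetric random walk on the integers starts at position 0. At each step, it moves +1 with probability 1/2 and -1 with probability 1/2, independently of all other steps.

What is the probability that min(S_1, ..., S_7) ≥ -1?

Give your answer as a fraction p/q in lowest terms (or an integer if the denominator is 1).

Let f(t,s) = #length-t paths at position s with S_1..S_t all ≥ -1.
f(t,s) = f(t-1,s-1) + f(t-1,s+1) for s ≥ -1; f(t,s) = 0 for s < -1.
t=0: f(0,0)=1
t=1: f(1,-1)=1 f(1,1)=1
t=2: f(2,0)=2 f(2,2)=1
t=3: f(3,-1)=2 f(3,1)=3 f(3,3)=1
t=4: f(4,0)=5 f(4,2)=4 f(4,4)=1
t=5: f(5,-1)=5 f(5,1)=9 f(5,3)=5 f(5,5)=1
t=6: f(6,0)=14 f(6,2)=14 f(6,4)=6 f(6,6)=1
t=7: f(7,-1)=14 f(7,1)=28 f(7,3)=20 f(7,5)=7 f(7,7)=1
Σ_s f(7,s) = 70
P = 70/128 = 35/64

Answer: 35/64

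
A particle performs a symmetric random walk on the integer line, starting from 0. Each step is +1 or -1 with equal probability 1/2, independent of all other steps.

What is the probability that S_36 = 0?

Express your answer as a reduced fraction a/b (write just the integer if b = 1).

Answer: 2268783825/17179869184

Derivation:
To return to 0 after 36 steps: need exactly 18 steps of +1 and 18 of -1.
Favorable paths: C(36,18) = 9075135300
Total paths: 2^36 = 68719476736
P = 9075135300/68719476736 = 2268783825/17179869184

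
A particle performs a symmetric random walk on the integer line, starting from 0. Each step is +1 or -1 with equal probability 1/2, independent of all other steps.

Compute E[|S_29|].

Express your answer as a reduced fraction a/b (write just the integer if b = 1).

Answer: 145422675/33554432

Derivation:
S_29 takes values m ≡ 1 (mod 2) with |m| ≤ 29; P(S_29=m) = C(29,(29+m)/2)/2^29.
Total paths: 2^29 = 536870912
Distribution: P(S=-29)=1/536870912, P(S=-27)=29/536870912, P(S=-25)=406/536870912, P(S=-23)=3654/536870912, P(S=-21)=23751/536870912, P(S=-19)=118755/536870912, P(S=-17)=475020/536870912, P(S=-15)=1560780/536870912, P(S=-13)=4292145/536870912, P(S=-11)=10015005/536870912, P(S=-9)=20030010/536870912, P(S=-7)=34597290/536870912, P(S=-5)=51895935/536870912, P(S=-3)=67863915/536870912, P(S=-1)=77558760/536870912, P(S=1)=77558760/536870912, P(S=3)=67863915/536870912, P(S=5)=51895935/536870912, P(S=7)=34597290/536870912, P(S=9)=20030010/536870912, P(S=11)=10015005/536870912, P(S=13)=4292145/536870912, P(S=15)=1560780/536870912, P(S=17)=475020/536870912, P(S=19)=118755/536870912, P(S=21)=23751/536870912, P(S=23)=3654/536870912, P(S=25)=406/536870912, P(S=27)=29/536870912, P(S=29)=1/536870912
E[|S_29|] = Σ_m |m|·P(S_29=m) = 2326762800/536870912 = 145422675/33554432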